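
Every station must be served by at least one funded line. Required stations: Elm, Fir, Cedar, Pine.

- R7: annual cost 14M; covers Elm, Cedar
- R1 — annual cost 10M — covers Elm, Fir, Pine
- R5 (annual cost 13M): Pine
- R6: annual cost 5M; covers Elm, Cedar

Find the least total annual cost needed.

Choose R1 and R6: together they cover Elm, Fir, Cedar, Pine — every station.
Total annual cost: 10 + 5 = 15.

15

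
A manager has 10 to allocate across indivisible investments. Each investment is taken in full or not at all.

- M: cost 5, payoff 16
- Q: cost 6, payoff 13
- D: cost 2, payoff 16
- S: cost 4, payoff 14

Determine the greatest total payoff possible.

This is a 0-1 knapsack instance.
Allowing fractional choices, the relaxed optimum would be about 42.8, but investments are indivisible.
M + S: cost 5 + 4 = 9 ≤ 10, payoff 16 + 14 = 30.
M + D: cost 5 + 2 = 7 ≤ 10, payoff 16 + 16 = 32.
D + S: cost 2 + 4 = 6 ≤ 10, payoff 16 + 14 = 30.
Best is M and D with total payoff 32.

32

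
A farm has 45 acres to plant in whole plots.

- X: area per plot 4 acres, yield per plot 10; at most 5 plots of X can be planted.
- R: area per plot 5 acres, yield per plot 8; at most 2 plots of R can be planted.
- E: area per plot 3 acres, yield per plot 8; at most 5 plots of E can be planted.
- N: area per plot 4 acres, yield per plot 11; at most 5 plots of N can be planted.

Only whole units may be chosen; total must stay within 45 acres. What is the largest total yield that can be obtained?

Take 4×X, 3×E, and 5×N: area 45 ≤ 45, yield 4·10 + 3·8 + 5·11 = 119.
N has the best ratio (11/4) and is taken to its limit of 5; remaining capacity is filled optimally with the others.

119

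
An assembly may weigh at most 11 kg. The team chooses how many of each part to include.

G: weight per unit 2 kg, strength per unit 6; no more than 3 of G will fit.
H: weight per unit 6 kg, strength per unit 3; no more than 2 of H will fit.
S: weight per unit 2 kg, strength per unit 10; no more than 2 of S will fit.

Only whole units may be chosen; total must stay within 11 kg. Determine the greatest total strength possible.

S has the best ratio (10/2); taking only S gives at most 2×10 = 20 (stopped by the supply cap of 2).
Mixing does better — 3×G and 2×S: weight 10 ≤ 11, strength 3·6 + 2·10 = 38.

38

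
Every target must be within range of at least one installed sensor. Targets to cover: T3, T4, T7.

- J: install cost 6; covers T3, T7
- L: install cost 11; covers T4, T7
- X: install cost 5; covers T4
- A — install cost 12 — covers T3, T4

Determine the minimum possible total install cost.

Choose J and X: together they cover T3, T4, T7 — every target.
Total install cost: 6 + 5 = 11.
No cover costs less than 11.

11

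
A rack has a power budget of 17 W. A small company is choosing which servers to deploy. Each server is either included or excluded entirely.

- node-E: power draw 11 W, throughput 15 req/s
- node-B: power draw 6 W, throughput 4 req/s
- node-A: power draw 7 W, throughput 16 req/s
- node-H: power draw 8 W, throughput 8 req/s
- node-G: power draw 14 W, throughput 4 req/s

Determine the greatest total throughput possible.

node-A + node-H: power draw 7 + 8 = 15 ≤ 17, throughput 16 + 8 = 24.
node-E + node-B: power draw 11 + 6 = 17 ≤ 17, throughput 15 + 4 = 19.
node-B + node-A: power draw 6 + 7 = 13 ≤ 17, throughput 4 + 16 = 20.
Best is node-A and node-H with total throughput 24.

24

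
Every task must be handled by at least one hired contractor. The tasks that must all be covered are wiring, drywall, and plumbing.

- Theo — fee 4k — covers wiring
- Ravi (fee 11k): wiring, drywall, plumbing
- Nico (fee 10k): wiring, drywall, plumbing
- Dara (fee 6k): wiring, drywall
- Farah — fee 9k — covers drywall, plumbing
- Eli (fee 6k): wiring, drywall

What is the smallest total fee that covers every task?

The greedy cost-per-new-task heuristic would pick Dara and Farah for 15, but a cheaper cover exists.
Nico alone covers wiring, drywall, plumbing — every task.
Total fee: 10.
No cover costs less than 10.

10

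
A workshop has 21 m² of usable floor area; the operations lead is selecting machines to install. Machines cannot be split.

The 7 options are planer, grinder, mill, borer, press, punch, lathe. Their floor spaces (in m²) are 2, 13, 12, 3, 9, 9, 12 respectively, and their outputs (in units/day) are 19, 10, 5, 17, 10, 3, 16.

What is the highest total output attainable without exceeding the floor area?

This is an integer program with binary decision variables.
Allowing fractional choices, the relaxed optimum would be about 56.4, but machines are indivisible.
planer + borer + lathe: floor space 2 + 3 + 12 = 17 ≤ 21, output 19 + 17 + 16 = 52.
planer + grinder + borer: floor space 2 + 13 + 3 = 18 ≤ 21, output 19 + 10 + 17 = 46.
planer + borer + press: floor space 2 + 3 + 9 = 14 ≤ 21, output 19 + 17 + 10 = 46.
Best is planer, borer, and lathe with total output 52.

52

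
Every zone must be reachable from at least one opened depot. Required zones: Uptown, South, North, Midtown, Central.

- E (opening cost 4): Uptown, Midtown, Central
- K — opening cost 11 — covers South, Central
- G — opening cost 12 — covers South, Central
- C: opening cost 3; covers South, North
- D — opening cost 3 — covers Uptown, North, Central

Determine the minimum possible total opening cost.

7

The greedy cost-per-new-zone heuristic would pick D, C, and E for 10, but a cheaper cover exists.
Choose E and C: together they cover Uptown, South, North, Midtown, Central — every zone.
Total opening cost: 4 + 3 = 7.
No cover costs less than 7.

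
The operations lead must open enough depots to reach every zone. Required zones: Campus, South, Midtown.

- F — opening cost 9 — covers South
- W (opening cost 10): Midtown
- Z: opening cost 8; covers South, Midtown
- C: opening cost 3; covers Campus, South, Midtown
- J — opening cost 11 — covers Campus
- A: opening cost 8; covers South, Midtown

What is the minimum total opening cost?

3

This is a weighted set-cover instance.
C alone covers Campus, South, Midtown — every zone.
Total opening cost: 3.
No cover costs less than 3.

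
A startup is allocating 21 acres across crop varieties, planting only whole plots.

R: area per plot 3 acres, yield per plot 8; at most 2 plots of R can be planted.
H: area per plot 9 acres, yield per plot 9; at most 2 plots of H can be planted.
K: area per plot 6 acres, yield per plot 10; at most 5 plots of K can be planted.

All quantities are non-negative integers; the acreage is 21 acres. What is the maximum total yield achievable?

38

R has the best ratio (8/3); taking only R gives at most 2×8 = 16 (stopped by the supply cap of 2).
Mixing does better — 1×R and 3×K: area 21 ≤ 21, yield 1·8 + 3·10 = 38.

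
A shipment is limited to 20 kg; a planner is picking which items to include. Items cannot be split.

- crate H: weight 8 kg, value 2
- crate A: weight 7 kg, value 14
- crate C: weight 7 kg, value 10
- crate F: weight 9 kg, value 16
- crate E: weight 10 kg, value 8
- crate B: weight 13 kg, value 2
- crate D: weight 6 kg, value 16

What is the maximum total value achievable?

Take crate A, crate C, and crate D: weight 7 + 7 + 6 = 20 ≤ 20, value 14 + 10 + 16 = 40.
No other feasible combination does better.

40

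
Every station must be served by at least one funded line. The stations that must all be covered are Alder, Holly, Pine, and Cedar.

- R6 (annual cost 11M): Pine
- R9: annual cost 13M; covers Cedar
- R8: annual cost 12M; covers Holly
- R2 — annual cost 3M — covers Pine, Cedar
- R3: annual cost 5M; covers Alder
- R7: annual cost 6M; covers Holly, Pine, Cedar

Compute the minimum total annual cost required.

11

The greedy cost-per-new-station heuristic would pick R2, R3, and R7 for 14, but a cheaper cover exists.
Choose R3 and R7: together they cover Alder, Holly, Pine, Cedar — every station.
Total annual cost: 5 + 6 = 11.
No cover costs less than 11.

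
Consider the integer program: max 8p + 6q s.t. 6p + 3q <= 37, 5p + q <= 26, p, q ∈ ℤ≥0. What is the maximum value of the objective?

72

Relaxing integrality, the LP optimum is 74.00 at (p,q) = (0, 12.3), which is not an integer point.
(p,q)=(0,12): 6·0+3·12=36≤37, 5·0+1·12=12≤26, objective 72.
(p,q)=(0,11): 6·0+3·11=33≤37, 5·0+1·11=11≤26, objective 66.
Maximum is 72 at (p,q)=(0,12).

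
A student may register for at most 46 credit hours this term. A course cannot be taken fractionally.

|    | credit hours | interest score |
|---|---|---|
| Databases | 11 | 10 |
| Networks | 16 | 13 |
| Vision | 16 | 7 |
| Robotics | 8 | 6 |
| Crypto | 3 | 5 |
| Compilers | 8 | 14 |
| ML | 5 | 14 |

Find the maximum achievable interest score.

Allowing fractional choices, the relaxed optimum would be about 58.2, but courses are indivisible.
Databases + Networks + Crypto + Compilers + ML: credit hours 11 + 16 + 3 + 8 + 5 = 43 ≤ 46, interest score 10 + 13 + 5 + 14 + 14 = 56.
Databases + Networks + Compilers + ML: credit hours 11 + 16 + 8 + 5 = 40 ≤ 46, interest score 10 + 13 + 14 + 14 = 51.
Networks + Robotics + Crypto + Compilers + ML: credit hours 16 + 8 + 3 + 8 + 5 = 40 ≤ 46, interest score 13 + 6 + 5 + 14 + 14 = 52.
Best is Databases, Networks, Crypto, Compilers, and ML with total interest score 56.

56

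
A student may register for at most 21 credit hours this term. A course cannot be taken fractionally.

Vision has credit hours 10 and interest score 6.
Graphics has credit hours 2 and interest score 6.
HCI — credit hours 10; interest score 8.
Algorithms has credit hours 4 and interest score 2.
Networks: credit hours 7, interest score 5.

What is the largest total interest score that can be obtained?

19

Allowing fractional choices, the relaxed optimum would be about 20.2, but courses are indivisible.
Graphics + HCI + Networks: credit hours 2 + 10 + 7 = 19 ≤ 21, interest score 6 + 8 + 5 = 19.
Graphics + HCI + Algorithms: credit hours 2 + 10 + 4 = 16 ≤ 21, interest score 6 + 8 + 2 = 16.
Vision + Graphics + Networks: credit hours 10 + 2 + 7 = 19 ≤ 21, interest score 6 + 6 + 5 = 17.
Best is Graphics, HCI, and Networks with total interest score 19.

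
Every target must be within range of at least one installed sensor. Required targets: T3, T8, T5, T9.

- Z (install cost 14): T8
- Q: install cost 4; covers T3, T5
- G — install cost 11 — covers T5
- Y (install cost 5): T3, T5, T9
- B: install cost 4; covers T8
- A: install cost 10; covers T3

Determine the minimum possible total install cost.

This is a weighted set-cover instance.
Choose Y and B: together they cover T3, T8, T5, T9 — every target.
Total install cost: 5 + 4 = 9.
No cover costs less than 9.

9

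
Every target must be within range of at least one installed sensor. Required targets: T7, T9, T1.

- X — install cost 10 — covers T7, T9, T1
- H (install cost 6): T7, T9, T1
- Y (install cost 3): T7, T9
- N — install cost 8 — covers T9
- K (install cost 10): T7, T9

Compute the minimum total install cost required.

6

This is a weighted set-cover instance.
The greedy cost-per-new-target heuristic would pick Y and H for 9, but a cheaper cover exists.
H alone covers T7, T9, T1 — every target.
Total install cost: 6.
No cover costs less than 6.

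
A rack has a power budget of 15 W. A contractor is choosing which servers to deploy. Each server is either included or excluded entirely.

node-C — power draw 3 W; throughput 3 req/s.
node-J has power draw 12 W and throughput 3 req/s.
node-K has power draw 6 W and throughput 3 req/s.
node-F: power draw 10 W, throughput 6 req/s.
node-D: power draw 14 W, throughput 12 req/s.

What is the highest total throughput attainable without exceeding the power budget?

12

Allowing fractional choices, the relaxed optimum would be about 13.3, but servers are indivisible.
node-D: power draw 14 ≤ 15, throughput 12.
node-C + node-F: power draw 3 + 10 = 13 ≤ 15, throughput 3 + 6 = 9.
Best is node-D with total throughput 12.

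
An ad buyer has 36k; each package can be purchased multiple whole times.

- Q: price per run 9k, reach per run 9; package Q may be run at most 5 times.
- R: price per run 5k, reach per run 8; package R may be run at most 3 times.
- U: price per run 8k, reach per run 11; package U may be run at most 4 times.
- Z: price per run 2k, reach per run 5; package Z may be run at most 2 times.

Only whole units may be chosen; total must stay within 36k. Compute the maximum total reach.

56

Z has the best ratio (5/2); taking only Z gives at most 2×5 = 10 (stopped by the supply cap of 2).
Mixing does better — 3×R, 2×U, and 2×Z: price 35 ≤ 36, reach 3·8 + 2·11 + 2·5 = 56.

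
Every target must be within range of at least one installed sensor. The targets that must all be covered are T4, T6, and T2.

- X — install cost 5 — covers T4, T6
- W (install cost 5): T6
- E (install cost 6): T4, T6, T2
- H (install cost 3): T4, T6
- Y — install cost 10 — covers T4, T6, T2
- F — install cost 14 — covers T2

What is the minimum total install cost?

This is an integer covering problem.
The greedy cost-per-new-target heuristic would pick H and E for 9, but a cheaper cover exists.
E alone covers T4, T6, T2 — every target.
Total install cost: 6.
No cover costs less than 6.

6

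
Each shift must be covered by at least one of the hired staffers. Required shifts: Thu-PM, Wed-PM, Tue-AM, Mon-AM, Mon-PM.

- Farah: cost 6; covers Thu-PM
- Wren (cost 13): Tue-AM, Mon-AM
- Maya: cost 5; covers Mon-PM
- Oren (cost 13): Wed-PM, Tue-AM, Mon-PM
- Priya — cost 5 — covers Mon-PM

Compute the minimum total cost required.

Choose Farah, Wren, and Oren: together they cover Thu-PM, Wed-PM, Tue-AM, Mon-AM, Mon-PM — every shift.
Total cost: 6 + 13 + 13 = 32.
No cover costs less than 32.

32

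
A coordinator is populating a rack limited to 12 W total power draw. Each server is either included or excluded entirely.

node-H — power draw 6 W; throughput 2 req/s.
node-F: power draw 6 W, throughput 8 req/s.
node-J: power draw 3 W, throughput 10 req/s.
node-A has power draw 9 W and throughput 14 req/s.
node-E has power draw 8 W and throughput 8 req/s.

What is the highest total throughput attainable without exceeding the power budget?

Treat it as a binary knapsack problem.
Take node-J and node-A: power draw 3 + 9 = 12 ≤ 12, throughput 10 + 14 = 24.
No other feasible combination does better.

24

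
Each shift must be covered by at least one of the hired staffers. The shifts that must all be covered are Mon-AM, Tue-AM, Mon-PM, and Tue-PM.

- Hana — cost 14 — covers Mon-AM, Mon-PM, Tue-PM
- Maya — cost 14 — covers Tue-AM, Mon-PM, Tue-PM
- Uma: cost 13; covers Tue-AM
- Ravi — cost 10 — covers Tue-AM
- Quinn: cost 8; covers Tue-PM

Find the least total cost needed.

Choose Hana and Ravi: together they cover Mon-AM, Tue-AM, Mon-PM, Tue-PM — every shift.
Total cost: 14 + 10 = 24.
No cover costs less than 24.

24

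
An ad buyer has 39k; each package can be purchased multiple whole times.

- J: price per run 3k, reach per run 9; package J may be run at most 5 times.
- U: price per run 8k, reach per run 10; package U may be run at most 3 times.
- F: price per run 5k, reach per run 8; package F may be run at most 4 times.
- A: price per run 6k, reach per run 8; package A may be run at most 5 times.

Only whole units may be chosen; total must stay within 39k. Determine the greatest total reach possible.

79

J has the best ratio (9/3); taking only J gives at most 5×9 = 45 (stopped by the supply cap of 5).
Mixing does better — 5×J, 1×U, 2×F, and 1×A: price 39 ≤ 39, reach 5·9 + 1·10 + 2·8 + 1·8 = 79.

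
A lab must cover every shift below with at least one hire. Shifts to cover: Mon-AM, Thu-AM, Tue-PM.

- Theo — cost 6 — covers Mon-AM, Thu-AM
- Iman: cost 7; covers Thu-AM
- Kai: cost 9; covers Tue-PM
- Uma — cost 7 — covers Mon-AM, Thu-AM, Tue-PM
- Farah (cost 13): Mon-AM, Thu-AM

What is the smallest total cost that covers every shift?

7

This is an integer covering problem.
Uma alone covers Mon-AM, Thu-AM, Tue-PM — every shift.
Total cost: 7.
No cover costs less than 7.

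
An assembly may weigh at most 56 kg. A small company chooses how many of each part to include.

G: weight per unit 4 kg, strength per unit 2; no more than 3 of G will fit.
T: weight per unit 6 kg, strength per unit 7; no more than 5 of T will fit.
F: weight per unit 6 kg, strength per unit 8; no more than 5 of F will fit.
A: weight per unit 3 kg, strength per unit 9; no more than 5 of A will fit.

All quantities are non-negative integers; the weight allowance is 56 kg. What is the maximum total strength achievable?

This is a bounded integer knapsack.
A has the best ratio (9/3); taking only A gives at most 5×9 = 45 (stopped by the supply cap of 5).
Mixing does better — 1×G, 1×T, 5×F, and 5×A: weight 55 ≤ 56, strength 1·2 + 1·7 + 5·8 + 5·9 = 94.

94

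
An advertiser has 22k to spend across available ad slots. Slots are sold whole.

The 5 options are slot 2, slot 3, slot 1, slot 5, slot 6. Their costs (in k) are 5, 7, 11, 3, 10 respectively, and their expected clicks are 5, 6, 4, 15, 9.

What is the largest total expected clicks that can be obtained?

Take slot 3, slot 5, and slot 6: cost 7 + 3 + 10 = 20 ≤ 22, expected clicks 6 + 15 + 9 = 30.
No other feasible combination does better.

30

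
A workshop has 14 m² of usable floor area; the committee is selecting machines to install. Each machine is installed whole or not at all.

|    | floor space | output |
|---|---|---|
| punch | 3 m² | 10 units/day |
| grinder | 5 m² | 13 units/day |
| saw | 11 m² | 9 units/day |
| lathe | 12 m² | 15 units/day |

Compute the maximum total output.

23

This is a 0-1 knapsack instance.
punch + grinder: floor space 3 + 5 = 8 ≤ 14, output 10 + 13 = 23.
punch + saw: floor space 3 + 11 = 14 ≤ 14, output 10 + 9 = 19.
lathe: floor space 12 ≤ 14, output 15.
Best is punch and grinder with total output 23.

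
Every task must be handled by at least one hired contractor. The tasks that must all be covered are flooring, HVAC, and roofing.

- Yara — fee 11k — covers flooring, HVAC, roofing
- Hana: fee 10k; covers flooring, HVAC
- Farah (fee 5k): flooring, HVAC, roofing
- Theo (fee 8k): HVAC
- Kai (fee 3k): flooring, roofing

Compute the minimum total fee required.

5

The greedy cost-per-new-task heuristic would pick Kai and Farah for 8, but a cheaper cover exists.
Farah alone covers flooring, HVAC, roofing — every task.
Total fee: 5.
No cover costs less than 5.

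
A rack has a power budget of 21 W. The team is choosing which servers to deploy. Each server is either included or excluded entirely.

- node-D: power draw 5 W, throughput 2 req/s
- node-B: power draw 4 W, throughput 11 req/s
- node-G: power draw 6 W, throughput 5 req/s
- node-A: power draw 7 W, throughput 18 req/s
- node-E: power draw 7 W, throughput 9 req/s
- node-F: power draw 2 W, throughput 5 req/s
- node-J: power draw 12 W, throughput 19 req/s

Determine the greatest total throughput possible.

This is an integer program with binary decision variables.
Allowing fractional choices, the relaxed optimum would be about 46.7, but servers are indivisible.
node-B + node-A + node-E + node-F: power draw 4 + 7 + 7 + 2 = 20 ≤ 21, throughput 11 + 18 + 9 + 5 = 43.
node-B + node-G + node-A + node-F: power draw 4 + 6 + 7 + 2 = 19 ≤ 21, throughput 11 + 5 + 18 + 5 = 39.
node-A + node-F + node-J: power draw 7 + 2 + 12 = 21 ≤ 21, throughput 18 + 5 + 19 = 42.
Best is node-B, node-A, node-E, and node-F with total throughput 43.

43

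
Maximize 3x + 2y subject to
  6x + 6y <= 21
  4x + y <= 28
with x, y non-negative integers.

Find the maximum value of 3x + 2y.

9

(x,y)=(3,0) is feasible, giving 9.
(x,y)=(2,1) is feasible, giving 8.
Maximum is 9 at (x,y)=(3,0).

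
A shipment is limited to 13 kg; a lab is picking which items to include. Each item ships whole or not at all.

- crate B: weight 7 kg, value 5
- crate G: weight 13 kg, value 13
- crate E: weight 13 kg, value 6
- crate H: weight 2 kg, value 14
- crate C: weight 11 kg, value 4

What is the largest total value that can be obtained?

19

This is an integer program with binary decision variables.
crate B + crate H: weight 7 + 2 = 9 ≤ 13, value 5 + 14 = 19.
crate H + crate C: weight 2 + 11 = 13 ≤ 13, value 14 + 4 = 18.
Best is crate B and crate H with total value 19.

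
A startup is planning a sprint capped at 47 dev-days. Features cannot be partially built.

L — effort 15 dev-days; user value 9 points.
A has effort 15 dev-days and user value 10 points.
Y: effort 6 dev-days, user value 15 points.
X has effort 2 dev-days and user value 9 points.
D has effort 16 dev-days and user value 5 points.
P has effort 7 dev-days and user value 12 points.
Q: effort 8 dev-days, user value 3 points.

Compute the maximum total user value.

55

Allowing fractional choices, the relaxed optimum would be about 55.8, but features are indivisible.
L + A + Y + X + P: effort 15 + 15 + 6 + 2 + 7 = 45 ≤ 47, user value 9 + 10 + 15 + 9 + 12 = 55.
L + Y + X + D + P: effort 15 + 6 + 2 + 16 + 7 = 46 ≤ 47, user value 9 + 15 + 9 + 5 + 12 = 50.
A + Y + X + D + P: effort 15 + 6 + 2 + 16 + 7 = 46 ≤ 47, user value 10 + 15 + 9 + 5 + 12 = 51.
Best is L, A, Y, X, and P with total user value 55.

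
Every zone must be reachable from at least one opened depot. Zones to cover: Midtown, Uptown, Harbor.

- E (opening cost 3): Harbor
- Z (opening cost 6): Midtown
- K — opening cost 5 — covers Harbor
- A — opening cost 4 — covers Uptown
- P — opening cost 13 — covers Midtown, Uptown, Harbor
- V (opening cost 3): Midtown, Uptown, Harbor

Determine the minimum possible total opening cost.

3

V alone covers Midtown, Uptown, Harbor — every zone.
Total opening cost: 3.
No cover costs less than 3.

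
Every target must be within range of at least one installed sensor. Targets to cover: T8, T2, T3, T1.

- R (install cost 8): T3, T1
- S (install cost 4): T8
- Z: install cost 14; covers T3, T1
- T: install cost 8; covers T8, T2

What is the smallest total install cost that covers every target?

16

This is a weighted set-cover instance.
Choose R and T: together they cover T8, T2, T3, T1 — every target.
Total install cost: 8 + 8 = 16.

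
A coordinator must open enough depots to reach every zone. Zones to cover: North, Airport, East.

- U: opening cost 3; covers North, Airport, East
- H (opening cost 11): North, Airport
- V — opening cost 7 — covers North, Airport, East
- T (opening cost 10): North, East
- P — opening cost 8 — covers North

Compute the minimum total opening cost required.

3

This is a weighted set-cover instance.
U alone covers North, Airport, East — every zone.
Total opening cost: 3.
No cover costs less than 3.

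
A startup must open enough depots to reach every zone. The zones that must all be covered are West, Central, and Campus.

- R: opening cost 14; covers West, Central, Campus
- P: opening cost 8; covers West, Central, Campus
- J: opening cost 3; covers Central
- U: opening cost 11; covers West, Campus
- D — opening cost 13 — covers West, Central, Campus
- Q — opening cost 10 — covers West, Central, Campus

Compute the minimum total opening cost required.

8

This is an integer covering problem.
P alone covers West, Central, Campus — every zone.
Total opening cost: 8.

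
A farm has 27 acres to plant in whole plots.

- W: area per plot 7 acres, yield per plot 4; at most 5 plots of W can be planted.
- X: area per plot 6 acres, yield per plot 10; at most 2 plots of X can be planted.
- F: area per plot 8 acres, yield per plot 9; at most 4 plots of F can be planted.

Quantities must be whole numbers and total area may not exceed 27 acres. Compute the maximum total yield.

This is a bounded integer knapsack.
X has the best ratio (10/6); taking only X gives at most 2×10 = 20 (stopped by the supply cap of 2).
Mixing does better — 1×W, 2×X, and 1×F: area 27 ≤ 27, yield 1·4 + 2·10 + 1·9 = 33.

33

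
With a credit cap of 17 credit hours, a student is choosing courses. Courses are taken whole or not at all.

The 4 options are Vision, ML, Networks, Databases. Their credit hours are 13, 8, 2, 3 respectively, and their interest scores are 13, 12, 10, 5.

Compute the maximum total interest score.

27

Allowing fractional choices, the relaxed optimum would be about 31.0, but courses are indivisible.
ML + Networks + Databases: credit hours 8 + 2 + 3 = 13 ≤ 17, interest score 12 + 10 + 5 = 27.
Vision + Networks: credit hours 13 + 2 = 15 ≤ 17, interest score 13 + 10 = 23.
Best is ML, Networks, and Databases with total interest score 27.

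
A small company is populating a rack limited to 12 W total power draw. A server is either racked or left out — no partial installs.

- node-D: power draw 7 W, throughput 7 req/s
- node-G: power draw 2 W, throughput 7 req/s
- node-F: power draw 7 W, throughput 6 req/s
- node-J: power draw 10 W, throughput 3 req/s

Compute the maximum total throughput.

14

Take node-D and node-G: power draw 7 + 2 = 9 ≤ 12, throughput 7 + 7 = 14.
No other feasible combination does better.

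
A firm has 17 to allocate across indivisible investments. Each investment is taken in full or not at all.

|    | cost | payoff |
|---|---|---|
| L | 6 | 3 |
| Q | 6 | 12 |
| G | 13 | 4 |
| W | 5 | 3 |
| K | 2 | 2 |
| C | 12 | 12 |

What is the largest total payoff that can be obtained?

18

This is a 0-1 knapsack instance.
Allowing fractional choices, the relaxed optimum would be about 23.0, but investments are indivisible.
L + Q + W: cost 6 + 6 + 5 = 17 ≤ 17, payoff 3 + 12 + 3 = 18.
Q + W + K: cost 6 + 5 + 2 = 13 ≤ 17, payoff 12 + 3 + 2 = 17.
Best is L, Q, and W with total payoff 18.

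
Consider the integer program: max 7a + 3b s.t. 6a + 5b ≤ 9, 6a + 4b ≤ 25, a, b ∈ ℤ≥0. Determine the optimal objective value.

Relaxing integrality, the LP optimum is 10.50 at (a,b) = (1.5, 0), which is not an integer point.
(a,b)=(1,0): 6·1+5·0=6≤9, 6·1+4·0=6≤25, objective 7.
(a,b)=(0,1): 6·0+5·1=5≤9, 6·0+4·1=4≤25, objective 3.
Maximum is 7 at (a,b)=(1,0).

7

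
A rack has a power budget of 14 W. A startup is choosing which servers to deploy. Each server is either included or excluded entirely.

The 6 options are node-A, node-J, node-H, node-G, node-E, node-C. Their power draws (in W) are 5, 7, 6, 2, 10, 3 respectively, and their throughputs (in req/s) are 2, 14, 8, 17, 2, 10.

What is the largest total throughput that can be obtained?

This is a 0-1 knapsack instance.
Allowing fractional choices, the relaxed optimum would be about 43.7, but servers are indivisible.
node-J + node-G + node-C: power draw 7 + 2 + 3 = 12 ≤ 14, throughput 14 + 17 + 10 = 41.
node-H + node-G + node-C: power draw 6 + 2 + 3 = 11 ≤ 14, throughput 8 + 17 + 10 = 35.
Best is node-J, node-G, and node-C with total throughput 41.

41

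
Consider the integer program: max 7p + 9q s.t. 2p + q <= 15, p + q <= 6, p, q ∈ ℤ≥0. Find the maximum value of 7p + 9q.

(p,q)=(0,6) is feasible, giving 54.
(p,q)=(1,5) is feasible, giving 52.
(p,q)=(0,5) is feasible, giving 45.
No feasible integer point exceeds 54.

54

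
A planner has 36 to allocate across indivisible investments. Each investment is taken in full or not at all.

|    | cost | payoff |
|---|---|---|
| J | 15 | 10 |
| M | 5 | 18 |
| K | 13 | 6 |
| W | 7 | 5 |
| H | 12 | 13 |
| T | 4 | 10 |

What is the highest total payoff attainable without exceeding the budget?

Treat it as a binary knapsack problem.
Allowing fractional choices, the relaxed optimum would be about 51.3, but investments are indivisible.
J + M + H + T: cost 15 + 5 + 12 + 4 = 36 ≤ 36, payoff 10 + 18 + 13 + 10 = 51.
M + K + H + T: cost 5 + 13 + 12 + 4 = 34 ≤ 36, payoff 18 + 6 + 13 + 10 = 47.
M + W + H + T: cost 5 + 7 + 12 + 4 = 28 ≤ 36, payoff 18 + 5 + 13 + 10 = 46.
Best is J, M, H, and T with total payoff 51.

51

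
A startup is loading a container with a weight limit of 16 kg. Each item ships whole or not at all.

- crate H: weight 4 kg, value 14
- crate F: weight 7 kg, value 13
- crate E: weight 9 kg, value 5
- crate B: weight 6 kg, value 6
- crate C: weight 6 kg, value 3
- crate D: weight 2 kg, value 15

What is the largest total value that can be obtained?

42

Allowing fractional choices, the relaxed optimum would be about 45.0, but items are indivisible.
crate H + crate F + crate D: weight 4 + 7 + 2 = 13 ≤ 16, value 14 + 13 + 15 = 42.
crate H + crate E + crate D: weight 4 + 9 + 2 = 15 ≤ 16, value 14 + 5 + 15 = 34.
crate H + crate B + crate D: weight 4 + 6 + 2 = 12 ≤ 16, value 14 + 6 + 15 = 35.
Best is crate H, crate F, and crate D with total value 42.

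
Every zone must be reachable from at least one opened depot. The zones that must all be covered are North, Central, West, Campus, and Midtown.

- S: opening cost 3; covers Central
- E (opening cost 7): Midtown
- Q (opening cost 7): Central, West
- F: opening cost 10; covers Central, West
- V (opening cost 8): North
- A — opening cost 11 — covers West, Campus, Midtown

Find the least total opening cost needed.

22

Choose S, V, and A: together they cover North, Central, West, Campus, Midtown — every zone.
Total opening cost: 3 + 8 + 11 = 22.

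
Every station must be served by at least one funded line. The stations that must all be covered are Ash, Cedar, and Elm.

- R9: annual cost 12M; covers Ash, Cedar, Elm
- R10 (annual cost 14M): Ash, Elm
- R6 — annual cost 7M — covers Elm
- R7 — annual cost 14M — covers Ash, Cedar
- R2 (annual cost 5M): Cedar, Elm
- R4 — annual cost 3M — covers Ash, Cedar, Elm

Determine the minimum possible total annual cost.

R4 alone covers Ash, Cedar, Elm — every station.
Total annual cost: 3.
No cover costs less than 3.

3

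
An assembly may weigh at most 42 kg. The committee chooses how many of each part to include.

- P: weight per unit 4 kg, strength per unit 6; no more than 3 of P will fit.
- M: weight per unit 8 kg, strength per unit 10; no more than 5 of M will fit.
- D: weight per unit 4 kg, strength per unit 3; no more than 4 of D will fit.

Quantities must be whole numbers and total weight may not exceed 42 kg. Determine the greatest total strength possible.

52

3×P, 3×M, and 1×D: weight 40 ≤ 42, strength 3·6 + 3·10 + 1·3 = 51.
2×P and 4×M: weight 40 ≤ 42, strength 2·6 + 4·10 = 52.
Best is 52.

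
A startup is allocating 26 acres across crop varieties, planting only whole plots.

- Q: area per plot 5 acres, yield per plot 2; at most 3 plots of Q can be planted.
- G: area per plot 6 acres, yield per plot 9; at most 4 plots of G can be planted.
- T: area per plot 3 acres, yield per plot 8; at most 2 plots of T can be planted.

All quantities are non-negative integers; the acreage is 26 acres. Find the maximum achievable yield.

T has the best ratio (8/3); taking only T gives at most 2×8 = 16 (stopped by the supply cap of 2).
Mixing does better — 3×G and 2×T: area 24 ≤ 26, yield 3·9 + 2·8 = 43.

43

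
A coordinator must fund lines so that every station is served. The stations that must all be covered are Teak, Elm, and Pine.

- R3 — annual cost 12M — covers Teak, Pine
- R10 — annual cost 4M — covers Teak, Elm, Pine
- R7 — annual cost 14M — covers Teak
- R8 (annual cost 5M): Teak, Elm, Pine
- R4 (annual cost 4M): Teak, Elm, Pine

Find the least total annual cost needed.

R10 alone covers Teak, Elm, Pine — every station.
Total annual cost: 4.
No cover costs less than 4.

4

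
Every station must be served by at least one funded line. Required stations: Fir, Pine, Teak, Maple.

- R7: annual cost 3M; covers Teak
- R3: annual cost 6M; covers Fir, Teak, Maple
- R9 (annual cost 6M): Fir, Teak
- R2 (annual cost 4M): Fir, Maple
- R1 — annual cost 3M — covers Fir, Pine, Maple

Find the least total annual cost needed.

6

Choose R7 and R1: together they cover Fir, Pine, Teak, Maple — every station.
Total annual cost: 3 + 3 = 6.
No cover costs less than 6.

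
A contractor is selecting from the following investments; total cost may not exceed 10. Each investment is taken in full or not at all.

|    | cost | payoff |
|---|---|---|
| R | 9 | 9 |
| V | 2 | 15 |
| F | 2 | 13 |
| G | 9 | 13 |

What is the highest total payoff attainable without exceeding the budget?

28

This is a 0-1 knapsack instance.
Allowing fractional choices, the relaxed optimum would be about 36.7, but investments are indivisible.
V: cost 2 ≤ 10, payoff 15.
V + F: cost 2 + 2 = 4 ≤ 10, payoff 15 + 13 = 28.
F: cost 2 ≤ 10, payoff 13.
Best is V and F with total payoff 28.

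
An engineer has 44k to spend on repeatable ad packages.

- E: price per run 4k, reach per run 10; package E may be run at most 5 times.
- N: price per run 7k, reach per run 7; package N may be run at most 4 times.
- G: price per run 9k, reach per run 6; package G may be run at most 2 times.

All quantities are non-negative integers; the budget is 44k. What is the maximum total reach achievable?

Take 5×E and 3×N: price 41 ≤ 44, reach 5·10 + 3·7 = 71.
E has the best ratio (10/4) and is taken to its limit of 5; remaining capacity is filled optimally with the others.

71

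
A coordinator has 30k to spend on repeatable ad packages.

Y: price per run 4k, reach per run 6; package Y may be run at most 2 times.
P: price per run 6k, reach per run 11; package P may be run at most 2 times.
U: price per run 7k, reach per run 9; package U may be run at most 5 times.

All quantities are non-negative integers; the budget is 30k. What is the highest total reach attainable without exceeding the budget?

46

P has the best ratio (11/6); taking only P gives at most 2×11 = 22 (stopped by the supply cap of 2).
Mixing does better — 1×Y, 2×P, and 2×U: price 30 ≤ 30, reach 1·6 + 2·11 + 2·9 = 46.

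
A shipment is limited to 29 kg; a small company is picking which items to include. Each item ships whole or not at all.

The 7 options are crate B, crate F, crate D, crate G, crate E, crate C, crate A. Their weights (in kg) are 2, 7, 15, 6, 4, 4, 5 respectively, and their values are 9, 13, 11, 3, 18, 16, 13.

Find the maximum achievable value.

72

Allowing fractional choices, the relaxed optimum would be about 74.1, but items are indivisible.
crate F + crate G + crate E + crate C + crate A: weight 7 + 6 + 4 + 4 + 5 = 26 ≤ 29, value 13 + 3 + 18 + 16 + 13 = 63.
crate B + crate F + crate E + crate C + crate A: weight 2 + 7 + 4 + 4 + 5 = 22 ≤ 29, value 9 + 13 + 18 + 16 + 13 = 69.
crate B + crate F + crate G + crate E + crate C + crate A: weight 2 + 7 + 6 + 4 + 4 + 5 = 28 ≤ 29, value 9 + 13 + 3 + 18 + 16 + 13 = 72.
Best is crate B, crate F, crate G, crate E, crate C, and crate A with total value 72.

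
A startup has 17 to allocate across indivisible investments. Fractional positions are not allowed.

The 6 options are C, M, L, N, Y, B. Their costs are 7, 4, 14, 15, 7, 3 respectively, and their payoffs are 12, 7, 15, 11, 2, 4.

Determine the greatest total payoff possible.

Take C, M, and B: cost 7 + 4 + 3 = 14 ≤ 17, payoff 12 + 7 + 4 = 23.
No other feasible combination does better.

23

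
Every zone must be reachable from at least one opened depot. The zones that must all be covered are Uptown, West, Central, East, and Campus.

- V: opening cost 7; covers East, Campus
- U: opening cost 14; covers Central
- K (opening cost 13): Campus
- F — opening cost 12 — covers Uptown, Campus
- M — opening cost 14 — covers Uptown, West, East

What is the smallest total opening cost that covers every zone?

35

Choose V, U, and M: together they cover Uptown, West, Central, East, Campus — every zone.
Total opening cost: 7 + 14 + 14 = 35.
No cover costs less than 35.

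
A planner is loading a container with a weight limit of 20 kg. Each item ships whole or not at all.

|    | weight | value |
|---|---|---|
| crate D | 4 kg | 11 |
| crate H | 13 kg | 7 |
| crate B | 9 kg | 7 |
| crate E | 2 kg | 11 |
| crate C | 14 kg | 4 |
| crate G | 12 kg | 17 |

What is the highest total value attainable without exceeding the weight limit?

39

crate D + crate H + crate E: weight 4 + 13 + 2 = 19 ≤ 20, value 11 + 7 + 11 = 29.
crate D + crate E + crate G: weight 4 + 2 + 12 = 18 ≤ 20, value 11 + 11 + 17 = 39.
crate D + crate B + crate E: weight 4 + 9 + 2 = 15 ≤ 20, value 11 + 7 + 11 = 29.
Best is crate D, crate E, and crate G with total value 39.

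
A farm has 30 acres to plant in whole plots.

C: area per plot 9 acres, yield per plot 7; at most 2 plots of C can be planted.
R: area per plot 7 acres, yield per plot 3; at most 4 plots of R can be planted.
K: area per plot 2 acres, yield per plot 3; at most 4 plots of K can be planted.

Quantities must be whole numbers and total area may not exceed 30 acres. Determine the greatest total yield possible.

2×C and 3×K: area 24 ≤ 30, yield 2·7 + 3·3 = 23.
2×C and 4×K: area 26 ≤ 30, yield 2·7 + 4·3 = 26.
Best is 26.

26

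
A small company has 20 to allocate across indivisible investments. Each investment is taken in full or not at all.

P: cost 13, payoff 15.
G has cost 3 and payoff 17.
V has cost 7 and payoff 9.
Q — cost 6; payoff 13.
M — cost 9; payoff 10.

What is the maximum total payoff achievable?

Allowing fractional choices, the relaxed optimum would be about 43.6, but investments are indivisible.
G + V + Q: cost 3 + 7 + 6 = 16 ≤ 20, payoff 17 + 9 + 13 = 39.
G + V + M: cost 3 + 7 + 9 = 19 ≤ 20, payoff 17 + 9 + 10 = 36.
G + Q + M: cost 3 + 6 + 9 = 18 ≤ 20, payoff 17 + 13 + 10 = 40.
Best is G, Q, and M with total payoff 40.

40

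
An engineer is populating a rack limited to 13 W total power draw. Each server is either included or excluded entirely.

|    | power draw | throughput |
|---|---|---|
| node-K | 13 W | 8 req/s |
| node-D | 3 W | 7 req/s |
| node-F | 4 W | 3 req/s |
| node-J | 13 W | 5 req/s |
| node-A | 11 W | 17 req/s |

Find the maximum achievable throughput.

17

Allowing fractional choices, the relaxed optimum would be about 22.5, but servers are indivisible.
node-A: power draw 11 ≤ 13, throughput 17.
node-D + node-F: power draw 3 + 4 = 7 ≤ 13, throughput 7 + 3 = 10.
node-K: power draw 13 ≤ 13, throughput 8.
Best is node-A with total throughput 17.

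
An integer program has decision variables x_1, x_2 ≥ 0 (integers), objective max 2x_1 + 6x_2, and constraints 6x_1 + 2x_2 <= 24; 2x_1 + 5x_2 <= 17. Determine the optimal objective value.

20

The continuous relaxation peaks at (0, 3.4) with value 20.40; rounding to a feasible lattice point costs some objective.
(x_1,x_2)=(1,3): 6·1+2·3=12≤24, 2·1+5·3=17≤17, objective 20.
(x_1,x_2)=(0,3): 6·0+2·3=6≤24, 2·0+5·3=15≤17, objective 18.
No feasible integer point exceeds 20.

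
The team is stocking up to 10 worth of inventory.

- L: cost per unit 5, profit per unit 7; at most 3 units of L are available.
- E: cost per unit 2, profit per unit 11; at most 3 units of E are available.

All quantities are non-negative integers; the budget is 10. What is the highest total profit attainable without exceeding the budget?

33

E has the best ratio (11/2); taking only E gives at most 3×11 = 33 (stopped by the supply cap of 3).
Optimal: 3×E: cost 6 ≤ 10, profit 3·11 = 33.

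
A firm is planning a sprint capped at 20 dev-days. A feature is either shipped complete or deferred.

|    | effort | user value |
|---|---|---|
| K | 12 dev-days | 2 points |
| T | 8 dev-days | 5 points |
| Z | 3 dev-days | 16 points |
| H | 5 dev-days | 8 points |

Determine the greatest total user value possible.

29

Allowing fractional choices, the relaxed optimum would be about 29.7, but features are indivisible.
Z + H: effort 3 + 5 = 8 ≤ 20, user value 16 + 8 = 24.
K + Z + H: effort 12 + 3 + 5 = 20 ≤ 20, user value 2 + 16 + 8 = 26.
T + Z + H: effort 8 + 3 + 5 = 16 ≤ 20, user value 5 + 16 + 8 = 29.
Best is T, Z, and H with total user value 29.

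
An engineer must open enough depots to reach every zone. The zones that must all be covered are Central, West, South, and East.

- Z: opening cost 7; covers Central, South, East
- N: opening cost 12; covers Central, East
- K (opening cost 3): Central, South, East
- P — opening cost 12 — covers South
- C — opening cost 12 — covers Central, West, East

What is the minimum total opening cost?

Choose K and C: together they cover Central, West, South, East — every zone.
Total opening cost: 3 + 12 = 15.
No cover costs less than 15.

15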